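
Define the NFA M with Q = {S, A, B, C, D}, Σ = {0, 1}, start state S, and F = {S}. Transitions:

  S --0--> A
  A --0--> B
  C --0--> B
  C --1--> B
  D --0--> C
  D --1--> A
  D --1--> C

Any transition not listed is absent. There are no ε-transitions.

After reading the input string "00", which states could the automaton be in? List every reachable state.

Start in {S}.
Read '0': S→{A}; now {A}.
Read '0': A→{B}; now {B}.

{B}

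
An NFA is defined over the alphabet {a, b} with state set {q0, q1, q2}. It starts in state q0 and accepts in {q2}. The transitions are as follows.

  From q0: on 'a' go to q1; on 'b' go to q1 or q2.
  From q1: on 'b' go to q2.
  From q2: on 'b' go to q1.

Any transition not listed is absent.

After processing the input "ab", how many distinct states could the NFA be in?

Start in {q0}.
Read 'a': q0→{q1}; now {q1}.
Read 'b': q1→{q2}; now {q2}.
That set has 1 state.

1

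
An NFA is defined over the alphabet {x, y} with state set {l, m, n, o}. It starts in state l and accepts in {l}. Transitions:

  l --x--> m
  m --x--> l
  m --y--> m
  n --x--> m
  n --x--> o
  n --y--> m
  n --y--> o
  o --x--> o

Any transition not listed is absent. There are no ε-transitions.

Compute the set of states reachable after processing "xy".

{m}

Start in {l}.
Read 'x': l→{m}; now {m}.
Read 'y': m→{m}; now {m}.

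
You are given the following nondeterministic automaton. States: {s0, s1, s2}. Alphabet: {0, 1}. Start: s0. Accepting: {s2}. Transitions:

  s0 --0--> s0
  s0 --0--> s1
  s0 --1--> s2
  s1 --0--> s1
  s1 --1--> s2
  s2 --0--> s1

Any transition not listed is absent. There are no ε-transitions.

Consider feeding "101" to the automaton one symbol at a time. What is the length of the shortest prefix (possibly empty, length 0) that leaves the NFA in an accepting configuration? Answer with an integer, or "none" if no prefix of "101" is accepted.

1

Start in {s0}.
Read '1': s0→{s2}; now {s2}.
None of the earlier sets intersect F, but {s2} does.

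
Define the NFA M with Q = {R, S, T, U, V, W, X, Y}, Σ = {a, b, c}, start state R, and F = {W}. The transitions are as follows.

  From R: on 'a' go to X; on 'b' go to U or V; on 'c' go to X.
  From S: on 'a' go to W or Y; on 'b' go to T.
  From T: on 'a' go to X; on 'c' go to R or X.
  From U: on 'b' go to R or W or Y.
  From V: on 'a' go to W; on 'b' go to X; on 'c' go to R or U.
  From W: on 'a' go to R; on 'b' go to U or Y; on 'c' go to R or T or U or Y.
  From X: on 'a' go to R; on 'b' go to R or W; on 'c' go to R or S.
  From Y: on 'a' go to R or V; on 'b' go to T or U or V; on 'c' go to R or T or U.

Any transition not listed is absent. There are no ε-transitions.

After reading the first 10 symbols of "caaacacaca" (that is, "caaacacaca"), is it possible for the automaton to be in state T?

Start in {R}.
Read 'c': {R} → {X}.
Read 'a': {X} → {R}.
Read 'a': {R} → {X}.
Read 'a': {X} → {R}.
Read 'c': {R} → {X}.
Read 'a': {X} → {R}.
Read 'c': {R} → {X}.
Read 'a': {X} → {R}.
Read 'c': {R} → {X}.
Read 'a': {X} → {R}.
State T is not in {R}.

No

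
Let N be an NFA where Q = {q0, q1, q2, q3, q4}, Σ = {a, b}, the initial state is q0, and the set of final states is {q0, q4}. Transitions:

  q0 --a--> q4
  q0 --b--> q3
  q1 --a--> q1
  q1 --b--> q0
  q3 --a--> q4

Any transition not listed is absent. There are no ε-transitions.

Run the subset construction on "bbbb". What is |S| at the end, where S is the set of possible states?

Start in {q0}.
Read 'b': q0→{q3}; now {q3}.
Read 'b': q3→∅; now ∅.
The set is empty and remains empty for the remaining 2 symbols.
That set has 0 states.

0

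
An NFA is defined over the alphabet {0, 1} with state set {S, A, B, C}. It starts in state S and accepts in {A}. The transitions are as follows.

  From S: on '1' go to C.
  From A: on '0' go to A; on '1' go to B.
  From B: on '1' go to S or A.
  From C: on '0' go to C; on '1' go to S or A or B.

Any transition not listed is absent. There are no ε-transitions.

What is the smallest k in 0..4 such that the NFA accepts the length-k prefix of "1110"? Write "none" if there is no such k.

2

Start in {S}.
Read '1': S→{C}; now {C}.
Read '1': C→{S, A, B}; now {S, A, B}.
None of the earlier sets intersect F, but {S, A, B} does.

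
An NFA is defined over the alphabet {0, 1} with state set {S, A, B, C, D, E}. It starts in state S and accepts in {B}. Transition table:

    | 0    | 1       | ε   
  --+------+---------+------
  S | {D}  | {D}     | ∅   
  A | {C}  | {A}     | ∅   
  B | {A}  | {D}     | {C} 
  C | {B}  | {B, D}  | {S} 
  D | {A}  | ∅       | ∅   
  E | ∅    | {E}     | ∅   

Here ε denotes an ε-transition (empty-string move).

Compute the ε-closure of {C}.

{S, C}

Begin with {C}.
ε-move C → S; add S.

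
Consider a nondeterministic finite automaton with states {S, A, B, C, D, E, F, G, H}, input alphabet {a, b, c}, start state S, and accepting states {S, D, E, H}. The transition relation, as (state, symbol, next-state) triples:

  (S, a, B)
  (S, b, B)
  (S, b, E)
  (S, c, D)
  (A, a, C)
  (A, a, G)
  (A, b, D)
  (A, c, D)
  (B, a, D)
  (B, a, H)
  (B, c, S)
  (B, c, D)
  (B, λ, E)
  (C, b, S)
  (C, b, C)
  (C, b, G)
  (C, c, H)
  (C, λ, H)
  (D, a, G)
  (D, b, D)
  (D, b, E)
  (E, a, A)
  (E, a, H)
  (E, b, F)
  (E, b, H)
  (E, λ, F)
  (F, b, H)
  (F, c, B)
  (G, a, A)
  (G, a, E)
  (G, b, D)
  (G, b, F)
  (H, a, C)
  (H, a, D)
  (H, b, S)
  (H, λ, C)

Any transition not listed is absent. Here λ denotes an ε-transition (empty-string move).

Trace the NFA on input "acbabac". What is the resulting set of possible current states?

{S, B, C, D, E, F, H}

Start in {S}.
Read 'a': {S} → {B, E, F}.
Read 'c': {B, E, F} → {S, B, D, E, F}.
Read 'b': {S, B, D, E, F} → {B, C, D, E, F, H}.
Read 'a': {B, C, D, E, F, H} → {A, C, D, G, H}.
Read 'b': {A, C, D, G, H} → {S, C, D, E, F, G, H}.
Read 'a': {S, C, D, E, F, G, H} → {A, B, C, D, E, F, G, H}.
Read 'c': {A, B, C, D, E, F, G, H} → {S, B, C, D, E, F, H}.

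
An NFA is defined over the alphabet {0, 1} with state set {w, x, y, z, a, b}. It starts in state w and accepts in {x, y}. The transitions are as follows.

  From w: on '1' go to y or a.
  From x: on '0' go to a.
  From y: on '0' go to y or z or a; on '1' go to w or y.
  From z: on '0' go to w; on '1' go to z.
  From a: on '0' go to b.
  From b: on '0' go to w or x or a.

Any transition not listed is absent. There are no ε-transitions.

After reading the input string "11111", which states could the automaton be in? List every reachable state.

Start in {w}.
Read '1': w→{y, a}; now {y, a}.
Read '1': y→{w, y}, a→∅; now {w, y}.
Read '1': w→{y, a}, y→{w, y}; now {w, y, a}.
Read '1': w→{y, a}, y→{w, y}, a→∅; now {w, y, a}.
Read '1': w→{y, a}, y→{w, y}, a→∅; now {w, y, a}.

{w, y, a}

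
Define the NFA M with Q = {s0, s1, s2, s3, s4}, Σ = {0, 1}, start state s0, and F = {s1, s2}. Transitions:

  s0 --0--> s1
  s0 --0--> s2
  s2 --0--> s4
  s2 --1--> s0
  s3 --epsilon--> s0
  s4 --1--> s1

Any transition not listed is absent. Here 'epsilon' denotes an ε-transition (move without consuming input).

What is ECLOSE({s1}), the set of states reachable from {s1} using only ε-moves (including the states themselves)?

{s1}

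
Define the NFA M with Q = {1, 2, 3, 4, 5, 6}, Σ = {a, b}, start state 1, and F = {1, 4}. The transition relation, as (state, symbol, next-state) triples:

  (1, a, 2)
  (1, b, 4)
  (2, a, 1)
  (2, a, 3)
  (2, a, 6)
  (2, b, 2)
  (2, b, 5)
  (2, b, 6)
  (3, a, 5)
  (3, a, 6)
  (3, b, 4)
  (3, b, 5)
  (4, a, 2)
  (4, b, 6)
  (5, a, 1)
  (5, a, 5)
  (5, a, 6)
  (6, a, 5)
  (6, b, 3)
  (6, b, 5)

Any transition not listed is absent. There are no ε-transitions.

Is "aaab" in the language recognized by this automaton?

No

Start in {1}.
Read 'a': {1} → {2}.
Read 'a': {2} → {1, 3, 6}.
Read 'a': {1, 3, 6} → {2, 5, 6}.
Read 'b': {2, 5, 6} → {2, 3, 5, 6}.
The final set {2, 3, 5, 6} contains no accepting state.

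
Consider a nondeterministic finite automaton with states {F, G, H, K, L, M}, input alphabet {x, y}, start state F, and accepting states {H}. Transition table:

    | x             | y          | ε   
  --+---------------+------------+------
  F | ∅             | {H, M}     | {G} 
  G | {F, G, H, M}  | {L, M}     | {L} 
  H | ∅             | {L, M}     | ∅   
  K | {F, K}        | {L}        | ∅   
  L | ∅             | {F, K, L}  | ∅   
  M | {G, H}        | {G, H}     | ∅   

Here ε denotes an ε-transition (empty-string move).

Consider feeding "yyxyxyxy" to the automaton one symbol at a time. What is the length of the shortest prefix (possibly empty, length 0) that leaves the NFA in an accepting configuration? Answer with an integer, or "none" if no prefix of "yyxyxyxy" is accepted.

1

Start: ε-closure({F}) = {F, G, L}.
Read 'y': F→{H, M}, G→{L, M}, L→{F, K, L}; union {F, H, K, L, M}; ε-closure = {F, G, H, K, L, M}.
None of the earlier sets intersect F, but {F, G, H, K, L, M} does.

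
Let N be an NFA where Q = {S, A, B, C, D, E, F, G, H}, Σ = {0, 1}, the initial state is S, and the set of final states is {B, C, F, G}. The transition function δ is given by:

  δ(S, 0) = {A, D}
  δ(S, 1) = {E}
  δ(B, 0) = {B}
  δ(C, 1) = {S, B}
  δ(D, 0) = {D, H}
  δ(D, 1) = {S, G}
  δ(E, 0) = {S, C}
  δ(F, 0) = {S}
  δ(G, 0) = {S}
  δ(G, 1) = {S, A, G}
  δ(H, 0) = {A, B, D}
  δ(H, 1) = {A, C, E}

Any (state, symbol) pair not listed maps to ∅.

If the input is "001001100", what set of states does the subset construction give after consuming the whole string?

{A, B, D, H}

Start in {S}.
Read '0': {S} → {A, D}.
Read '0': {A, D} → {D, H}.
Read '1': {D, H} → {S, A, C, E, G}.
Read '0': {S, A, C, E, G} → {S, A, C, D}.
Read '0': {S, A, C, D} → {A, D, H}.
Read '1': {A, D, H} → {S, A, C, E, G}.
Read '1': {S, A, C, E, G} → {S, A, B, E, G}.
Read '0': {S, A, B, E, G} → {S, A, B, C, D}.
Read '0': {S, A, B, C, D} → {A, B, D, H}.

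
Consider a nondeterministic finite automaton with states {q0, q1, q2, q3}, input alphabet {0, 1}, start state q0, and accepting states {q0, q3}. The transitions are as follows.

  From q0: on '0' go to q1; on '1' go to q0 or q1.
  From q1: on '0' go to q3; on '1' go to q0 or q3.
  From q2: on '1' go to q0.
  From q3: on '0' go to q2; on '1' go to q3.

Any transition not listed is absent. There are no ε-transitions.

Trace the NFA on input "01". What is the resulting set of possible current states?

{q0, q3}

Start in {q0}.
Read '0': q0→{q1}; now {q1}.
Read '1': q1→{q0, q3}; now {q0, q3}.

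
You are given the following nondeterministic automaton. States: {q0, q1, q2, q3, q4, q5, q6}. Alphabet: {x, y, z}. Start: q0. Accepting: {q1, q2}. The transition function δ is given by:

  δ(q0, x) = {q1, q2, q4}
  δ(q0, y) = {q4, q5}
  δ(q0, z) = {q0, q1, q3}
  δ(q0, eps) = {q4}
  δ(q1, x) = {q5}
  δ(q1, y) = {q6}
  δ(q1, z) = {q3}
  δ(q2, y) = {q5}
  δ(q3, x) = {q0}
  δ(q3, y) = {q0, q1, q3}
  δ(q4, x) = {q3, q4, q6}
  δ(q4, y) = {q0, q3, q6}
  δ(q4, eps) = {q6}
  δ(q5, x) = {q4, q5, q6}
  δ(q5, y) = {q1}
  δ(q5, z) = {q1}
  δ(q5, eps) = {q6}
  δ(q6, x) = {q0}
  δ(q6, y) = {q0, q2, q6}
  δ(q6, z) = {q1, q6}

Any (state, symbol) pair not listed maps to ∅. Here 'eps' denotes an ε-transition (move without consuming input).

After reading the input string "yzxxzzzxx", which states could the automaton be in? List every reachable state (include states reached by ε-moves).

{q0, q1, q2, q3, q4, q5, q6}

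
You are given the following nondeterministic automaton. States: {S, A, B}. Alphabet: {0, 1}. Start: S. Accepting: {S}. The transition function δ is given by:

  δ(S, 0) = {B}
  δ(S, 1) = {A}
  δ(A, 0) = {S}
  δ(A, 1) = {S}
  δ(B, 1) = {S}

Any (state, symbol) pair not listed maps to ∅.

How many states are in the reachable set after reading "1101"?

Start in {S}.
Read '1': {S} → {A}.
Read '1': {A} → {S}.
Read '0': {S} → {B}.
Read '1': {B} → {S}.
That set has 1 state.

1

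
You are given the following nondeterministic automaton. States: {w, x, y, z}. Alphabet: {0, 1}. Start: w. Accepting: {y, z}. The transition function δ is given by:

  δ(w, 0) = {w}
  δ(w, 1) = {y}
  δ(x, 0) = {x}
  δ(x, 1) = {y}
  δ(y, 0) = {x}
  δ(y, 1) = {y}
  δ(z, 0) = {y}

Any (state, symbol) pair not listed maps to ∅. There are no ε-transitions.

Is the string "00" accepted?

No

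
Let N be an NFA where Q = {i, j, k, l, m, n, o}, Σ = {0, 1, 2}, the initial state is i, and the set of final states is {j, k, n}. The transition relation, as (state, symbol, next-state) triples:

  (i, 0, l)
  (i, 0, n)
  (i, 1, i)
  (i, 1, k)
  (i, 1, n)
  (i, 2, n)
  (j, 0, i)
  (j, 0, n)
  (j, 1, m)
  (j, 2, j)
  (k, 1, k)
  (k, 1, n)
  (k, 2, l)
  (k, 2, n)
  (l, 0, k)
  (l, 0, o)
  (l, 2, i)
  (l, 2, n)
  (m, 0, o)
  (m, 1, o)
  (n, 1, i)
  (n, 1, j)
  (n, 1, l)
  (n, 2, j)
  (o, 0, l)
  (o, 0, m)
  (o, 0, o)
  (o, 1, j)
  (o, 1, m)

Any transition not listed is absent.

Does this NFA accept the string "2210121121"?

No

Start in {i}.
Read '2': i→{n}; now {n}.
Read '2': n→{j}; now {j}.
Read '1': j→{m}; now {m}.
Read '0': m→{o}; now {o}.
Read '1': o→{j, m}; now {j, m}.
Read '2': j→{j}, m→∅; now {j}.
Read '1': j→{m}; now {m}.
Read '1': m→{o}; now {o}.
Read '2': o→∅; now ∅.
The set is empty and remains empty for the remaining 1 symbol.
The final set ∅ contains no accepting state.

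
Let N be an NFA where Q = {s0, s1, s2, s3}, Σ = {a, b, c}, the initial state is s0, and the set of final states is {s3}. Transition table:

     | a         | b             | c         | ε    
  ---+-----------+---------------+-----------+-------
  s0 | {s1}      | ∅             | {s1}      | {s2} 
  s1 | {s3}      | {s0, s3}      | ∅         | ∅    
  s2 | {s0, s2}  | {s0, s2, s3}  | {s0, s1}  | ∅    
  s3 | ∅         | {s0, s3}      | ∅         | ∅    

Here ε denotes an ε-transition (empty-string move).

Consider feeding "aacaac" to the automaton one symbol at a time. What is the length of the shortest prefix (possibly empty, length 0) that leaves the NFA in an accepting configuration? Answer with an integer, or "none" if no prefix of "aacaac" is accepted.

Start: ε-closure({s0}) = {s0, s2}.
Read 'a': s0→{s1}, s2→{s0, s2}; now {s0, s1, s2}.
Read 'a': s0→{s1}, s1→{s3}, s2→{s0, s2}; now {s0, s1, s2, s3}.
None of the earlier sets intersect F, but {s0, s1, s2, s3} does.

2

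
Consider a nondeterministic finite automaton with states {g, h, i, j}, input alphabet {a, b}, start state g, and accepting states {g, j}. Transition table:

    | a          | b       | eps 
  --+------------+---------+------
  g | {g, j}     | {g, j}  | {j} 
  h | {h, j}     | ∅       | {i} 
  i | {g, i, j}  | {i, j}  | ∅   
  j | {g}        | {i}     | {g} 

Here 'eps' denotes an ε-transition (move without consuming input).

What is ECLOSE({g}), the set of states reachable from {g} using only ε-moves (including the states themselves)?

{g, j}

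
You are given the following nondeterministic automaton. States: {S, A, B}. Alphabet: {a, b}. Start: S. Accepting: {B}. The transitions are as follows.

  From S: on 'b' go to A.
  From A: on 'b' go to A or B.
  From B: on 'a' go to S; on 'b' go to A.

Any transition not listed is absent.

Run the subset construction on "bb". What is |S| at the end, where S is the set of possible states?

Start in {S}.
Read 'b': S→{A}; now {A}.
Read 'b': A→{A, B}; now {A, B}.
That set has 2 states.

2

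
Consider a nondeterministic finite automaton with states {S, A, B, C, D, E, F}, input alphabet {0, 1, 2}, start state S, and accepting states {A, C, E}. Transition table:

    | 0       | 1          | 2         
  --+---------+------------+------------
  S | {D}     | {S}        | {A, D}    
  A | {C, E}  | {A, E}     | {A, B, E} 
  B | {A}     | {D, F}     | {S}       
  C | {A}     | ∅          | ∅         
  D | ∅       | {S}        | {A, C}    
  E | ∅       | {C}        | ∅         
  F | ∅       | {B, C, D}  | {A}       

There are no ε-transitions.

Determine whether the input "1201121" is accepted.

No

Start in {S}.
Read '1': S→{S}; now {S}.
Read '2': S→{A, D}; now {A, D}.
Read '0': A→{C, E}, D→∅; now {C, E}.
Read '1': C→∅, E→{C}; now {C}.
Read '1': C→∅; now ∅.
The set is empty and remains empty for the remaining 2 symbols.
The final set ∅ contains no accepting state.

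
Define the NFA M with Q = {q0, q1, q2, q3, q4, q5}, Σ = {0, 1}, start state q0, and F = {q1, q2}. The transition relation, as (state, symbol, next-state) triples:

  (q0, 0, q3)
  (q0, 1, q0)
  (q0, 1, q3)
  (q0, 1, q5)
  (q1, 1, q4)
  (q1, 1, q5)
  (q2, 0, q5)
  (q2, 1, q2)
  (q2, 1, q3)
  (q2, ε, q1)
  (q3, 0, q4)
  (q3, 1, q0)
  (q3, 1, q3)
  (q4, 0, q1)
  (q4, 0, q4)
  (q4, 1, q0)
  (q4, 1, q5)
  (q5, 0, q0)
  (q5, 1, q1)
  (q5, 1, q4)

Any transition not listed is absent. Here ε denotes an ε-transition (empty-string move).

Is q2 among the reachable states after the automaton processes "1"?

No

Start in {q0}.
Read '1': {q0} → {q0, q3, q5}.
State q2 is not in {q0, q3, q5}.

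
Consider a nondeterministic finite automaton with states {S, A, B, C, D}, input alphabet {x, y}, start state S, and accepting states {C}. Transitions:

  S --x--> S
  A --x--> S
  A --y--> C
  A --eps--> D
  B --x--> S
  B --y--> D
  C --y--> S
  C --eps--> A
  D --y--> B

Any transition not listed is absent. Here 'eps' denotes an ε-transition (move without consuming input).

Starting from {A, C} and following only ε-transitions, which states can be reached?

Begin with {A, C}.
ε-move A → D; add D.

{A, C, D}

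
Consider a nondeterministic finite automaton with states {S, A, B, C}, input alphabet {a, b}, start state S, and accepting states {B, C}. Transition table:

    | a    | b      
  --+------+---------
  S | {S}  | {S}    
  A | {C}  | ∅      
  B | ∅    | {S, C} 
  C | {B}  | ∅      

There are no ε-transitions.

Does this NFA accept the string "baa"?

Start in {S}.
Read 'b': S→{S}; now {S}.
Read 'a': S→{S}; now {S}.
Read 'a': S→{S}; now {S}.
The final set {S} contains no accepting state.

No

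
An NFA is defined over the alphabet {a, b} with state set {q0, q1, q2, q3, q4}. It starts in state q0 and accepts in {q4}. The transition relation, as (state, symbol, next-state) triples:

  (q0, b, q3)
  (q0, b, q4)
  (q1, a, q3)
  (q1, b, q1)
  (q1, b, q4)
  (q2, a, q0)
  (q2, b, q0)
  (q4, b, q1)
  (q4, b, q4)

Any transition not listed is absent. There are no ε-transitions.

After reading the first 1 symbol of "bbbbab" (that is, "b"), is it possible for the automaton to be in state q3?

Start in {q0}.
Read 'b': q0→{q3, q4}; now {q3, q4}.
State q3 is in {q3, q4}.

Yes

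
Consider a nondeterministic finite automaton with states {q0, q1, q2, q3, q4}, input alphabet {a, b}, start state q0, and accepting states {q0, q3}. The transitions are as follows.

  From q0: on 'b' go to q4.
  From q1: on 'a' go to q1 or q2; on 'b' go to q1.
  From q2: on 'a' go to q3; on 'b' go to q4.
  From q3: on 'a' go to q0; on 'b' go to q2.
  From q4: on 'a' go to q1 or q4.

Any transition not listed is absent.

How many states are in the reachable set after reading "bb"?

0

Start in {q0}.
Read 'b': {q0} → {q4}.
Read 'b': {q4} → ∅.
That set has 0 states.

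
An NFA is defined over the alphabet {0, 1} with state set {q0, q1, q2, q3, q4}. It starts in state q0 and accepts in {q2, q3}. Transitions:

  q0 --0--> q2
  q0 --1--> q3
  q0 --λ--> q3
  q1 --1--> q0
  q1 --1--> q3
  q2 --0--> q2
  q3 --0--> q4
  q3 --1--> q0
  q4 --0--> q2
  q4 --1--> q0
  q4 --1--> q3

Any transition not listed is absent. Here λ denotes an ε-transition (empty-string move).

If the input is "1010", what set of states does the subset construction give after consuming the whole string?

{q2, q4}

Start: ε-closure({q0}) = {q0, q3}.
Read '1': q0→{q3}, q3→{q0}; now {q0, q3}.
Read '0': q0→{q2}, q3→{q4}; now {q2, q4}.
Read '1': q2→∅, q4→{q0, q3}; now {q0, q3}.
Read '0': q0→{q2}, q3→{q4}; now {q2, q4}.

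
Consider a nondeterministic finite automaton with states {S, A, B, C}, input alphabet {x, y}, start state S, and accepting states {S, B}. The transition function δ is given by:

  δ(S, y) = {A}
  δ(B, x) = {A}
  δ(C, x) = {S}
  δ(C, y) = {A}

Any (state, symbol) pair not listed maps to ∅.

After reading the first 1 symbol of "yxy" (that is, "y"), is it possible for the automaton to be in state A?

Start in {S}.
Read 'y': {S} → {A}.
State A is in {A}.

Yes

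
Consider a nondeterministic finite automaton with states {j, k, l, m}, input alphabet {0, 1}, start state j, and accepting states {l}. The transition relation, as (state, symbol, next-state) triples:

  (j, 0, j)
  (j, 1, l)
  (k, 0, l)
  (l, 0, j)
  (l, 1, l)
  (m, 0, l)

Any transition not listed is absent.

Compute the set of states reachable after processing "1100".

{j}

Start in {j}.
Read '1': {j} → {l}.
Read '1': {l} → {l}.
Read '0': {l} → {j}.
Read '0': {j} → {j}.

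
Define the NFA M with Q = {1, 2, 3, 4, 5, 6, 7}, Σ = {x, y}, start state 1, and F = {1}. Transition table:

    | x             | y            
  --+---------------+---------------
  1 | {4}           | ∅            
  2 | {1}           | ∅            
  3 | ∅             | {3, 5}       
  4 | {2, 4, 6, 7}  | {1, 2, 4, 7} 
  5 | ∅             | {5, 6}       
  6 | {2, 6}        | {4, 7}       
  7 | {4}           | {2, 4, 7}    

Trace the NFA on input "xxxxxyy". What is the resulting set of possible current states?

Start in {1}.
Read 'x': {1} → {4}.
Read 'x': {4} → {2, 4, 6, 7}.
Read 'x': {2, 4, 6, 7} → {1, 2, 4, 6, 7}.
Read 'x': {1, 2, 4, 6, 7} → {1, 2, 4, 6, 7}.
Read 'x': {1, 2, 4, 6, 7} → {1, 2, 4, 6, 7}.
Read 'y': {1, 2, 4, 6, 7} → {1, 2, 4, 7}.
Read 'y': {1, 2, 4, 7} → {1, 2, 4, 7}.

{1, 2, 4, 7}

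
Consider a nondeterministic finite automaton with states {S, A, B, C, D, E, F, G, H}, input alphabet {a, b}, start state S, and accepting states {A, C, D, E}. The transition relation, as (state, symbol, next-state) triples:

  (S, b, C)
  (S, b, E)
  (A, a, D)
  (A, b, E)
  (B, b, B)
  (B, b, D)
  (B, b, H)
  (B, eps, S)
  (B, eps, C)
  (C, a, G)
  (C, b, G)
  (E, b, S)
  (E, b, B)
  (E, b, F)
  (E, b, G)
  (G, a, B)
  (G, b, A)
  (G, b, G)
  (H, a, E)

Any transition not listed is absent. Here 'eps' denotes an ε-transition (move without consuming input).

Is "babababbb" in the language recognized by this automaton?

Start in {S}.
Read 'b': {S} → {C, E}.
Read 'a': {C, E} → {G}.
Read 'b': {G} → {A, G}.
Read 'a': {A, G} → {S, B, C, D}.
Read 'b': {S, B, C, D} → {S, B, C, D, E, G, H}.
Read 'a': {S, B, C, D, E, G, H} → {S, B, C, E, G}.
Read 'b': {S, B, C, E, G} → {S, A, B, C, D, E, F, G, H}.
Read 'b': {S, A, B, C, D, E, F, G, H} → {S, A, B, C, D, E, F, G, H}.
Read 'b': {S, A, B, C, D, E, F, G, H} → {S, A, B, C, D, E, F, G, H}.
The final set {S, A, B, C, D, E, F, G, H} contains the accepting states A, C, D, E.

Yes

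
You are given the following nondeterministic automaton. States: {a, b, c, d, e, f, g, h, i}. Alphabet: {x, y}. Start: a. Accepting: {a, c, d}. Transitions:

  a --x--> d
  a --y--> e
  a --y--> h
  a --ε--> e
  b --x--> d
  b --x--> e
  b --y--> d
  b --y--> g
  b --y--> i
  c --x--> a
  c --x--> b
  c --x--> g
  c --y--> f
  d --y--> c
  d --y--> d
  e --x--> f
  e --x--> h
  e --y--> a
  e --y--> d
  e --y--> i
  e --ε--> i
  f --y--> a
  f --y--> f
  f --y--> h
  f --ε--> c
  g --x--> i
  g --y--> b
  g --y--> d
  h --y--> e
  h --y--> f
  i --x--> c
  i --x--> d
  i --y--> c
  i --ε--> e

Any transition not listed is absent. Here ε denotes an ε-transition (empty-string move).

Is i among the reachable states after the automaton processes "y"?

Yes

Start: ε-closure({a}) = {a, e, i}.
Read 'y': {a, e, i} → {a, c, d, e, h, i}.
State i is in {a, c, d, e, h, i}.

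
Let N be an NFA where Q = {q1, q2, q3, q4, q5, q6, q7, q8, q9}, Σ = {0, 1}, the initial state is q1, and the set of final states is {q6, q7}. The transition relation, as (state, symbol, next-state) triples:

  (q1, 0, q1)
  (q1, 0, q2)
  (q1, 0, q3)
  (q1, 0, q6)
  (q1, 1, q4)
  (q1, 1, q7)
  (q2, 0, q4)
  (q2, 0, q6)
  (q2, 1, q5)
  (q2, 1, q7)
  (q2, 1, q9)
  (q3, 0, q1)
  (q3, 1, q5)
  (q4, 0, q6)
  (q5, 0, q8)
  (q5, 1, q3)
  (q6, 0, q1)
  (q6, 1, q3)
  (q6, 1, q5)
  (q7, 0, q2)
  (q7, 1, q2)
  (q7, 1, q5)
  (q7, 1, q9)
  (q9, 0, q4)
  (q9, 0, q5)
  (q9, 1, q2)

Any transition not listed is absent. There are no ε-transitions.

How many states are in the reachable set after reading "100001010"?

Start in {q1}.
Read '1': q1→{q4, q7}; now {q4, q7}.
Read '0': q4→{q6}, q7→{q2}; now {q2, q6}.
Read '0': q2→{q4, q6}, q6→{q1}; now {q1, q4, q6}.
Read '0': q1→{q1, q2, q3, q6}, q4→{q6}, q6→{q1}; now {q1, q2, q3, q6}.
Read '0': q1→{q1, q2, q3, q6}, q2→{q4, q6}, q3→{q1}, q6→{q1}; now {q1, q2, q3, q4, q6}.
Read '1': q1→{q4, q7}, q2→{q5, q7, q9}, q3→{q5}, q4→∅, q6→{q3, q5}; now {q3, q4, q5, q7, q9}.
Read '0': q3→{q1}, q4→{q6}, q5→{q8}, q7→{q2}, q9→{q4, q5}; now {q1, q2, q4, q5, q6, q8}.
Read '1': q1→{q4, q7}, q2→{q5, q7, q9}, q4→∅, q5→{q3}, q6→{q3, q5}, q8→∅; now {q3, q4, q5, q7, q9}.
Read '0': q3→{q1}, q4→{q6}, q5→{q8}, q7→{q2}, q9→{q4, q5}; now {q1, q2, q4, q5, q6, q8}.
That set has 6 states.

6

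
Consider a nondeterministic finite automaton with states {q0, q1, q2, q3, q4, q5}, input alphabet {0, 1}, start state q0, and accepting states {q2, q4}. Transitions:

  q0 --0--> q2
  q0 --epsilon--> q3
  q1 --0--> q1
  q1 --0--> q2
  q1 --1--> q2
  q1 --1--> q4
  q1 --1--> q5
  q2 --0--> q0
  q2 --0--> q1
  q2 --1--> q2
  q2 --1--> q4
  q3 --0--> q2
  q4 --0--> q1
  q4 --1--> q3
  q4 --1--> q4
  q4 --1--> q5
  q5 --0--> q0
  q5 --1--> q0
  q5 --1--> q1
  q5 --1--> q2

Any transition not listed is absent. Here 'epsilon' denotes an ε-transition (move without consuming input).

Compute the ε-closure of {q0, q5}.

Begin with {q0, q5}.
ε-move q0 → q3; add q3.

{q0, q3, q5}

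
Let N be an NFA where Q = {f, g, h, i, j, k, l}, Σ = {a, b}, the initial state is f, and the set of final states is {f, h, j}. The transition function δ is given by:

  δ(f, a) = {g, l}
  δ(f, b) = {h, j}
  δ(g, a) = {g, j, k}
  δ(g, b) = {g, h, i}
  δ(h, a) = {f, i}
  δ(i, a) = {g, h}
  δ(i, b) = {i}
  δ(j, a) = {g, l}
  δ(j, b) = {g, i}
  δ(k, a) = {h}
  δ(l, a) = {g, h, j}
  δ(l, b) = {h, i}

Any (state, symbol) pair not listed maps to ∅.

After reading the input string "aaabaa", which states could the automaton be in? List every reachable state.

Start in {f}.
Read 'a': {f} → {g, l}.
Read 'a': {g, l} → {g, h, j, k}.
Read 'a': {g, h, j, k} → {f, g, h, i, j, k, l}.
Read 'b': {f, g, h, i, j, k, l} → {g, h, i, j}.
Read 'a': {g, h, i, j} → {f, g, h, i, j, k, l}.
Read 'a': {f, g, h, i, j, k, l} → {f, g, h, i, j, k, l}.

{f, g, h, i, j, k, l}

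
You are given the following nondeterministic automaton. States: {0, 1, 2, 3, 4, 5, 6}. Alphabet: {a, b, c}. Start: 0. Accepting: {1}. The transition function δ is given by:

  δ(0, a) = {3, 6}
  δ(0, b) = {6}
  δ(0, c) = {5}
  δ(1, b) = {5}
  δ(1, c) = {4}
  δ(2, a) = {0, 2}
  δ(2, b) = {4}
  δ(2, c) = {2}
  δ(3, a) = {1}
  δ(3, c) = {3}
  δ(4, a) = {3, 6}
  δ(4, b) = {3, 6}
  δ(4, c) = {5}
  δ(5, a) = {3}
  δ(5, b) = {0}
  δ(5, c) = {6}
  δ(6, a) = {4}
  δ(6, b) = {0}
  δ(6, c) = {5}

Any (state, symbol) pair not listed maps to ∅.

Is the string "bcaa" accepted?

Yes

Start in {0}.
Read 'b': 0→{6}; now {6}.
Read 'c': 6→{5}; now {5}.
Read 'a': 5→{3}; now {3}.
Read 'a': 3→{1}; now {1}.
The final set {1} contains the accepting state 1.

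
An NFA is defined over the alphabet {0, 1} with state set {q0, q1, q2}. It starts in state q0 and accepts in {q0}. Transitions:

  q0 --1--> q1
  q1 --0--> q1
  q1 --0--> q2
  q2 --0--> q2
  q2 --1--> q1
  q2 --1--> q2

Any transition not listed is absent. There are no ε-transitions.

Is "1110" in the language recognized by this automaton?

No

Start in {q0}.
Read '1': {q0} → {q1}.
Read '1': {q1} → ∅.
The set is empty and remains empty for the remaining 2 symbols.
The final set ∅ contains no accepting state.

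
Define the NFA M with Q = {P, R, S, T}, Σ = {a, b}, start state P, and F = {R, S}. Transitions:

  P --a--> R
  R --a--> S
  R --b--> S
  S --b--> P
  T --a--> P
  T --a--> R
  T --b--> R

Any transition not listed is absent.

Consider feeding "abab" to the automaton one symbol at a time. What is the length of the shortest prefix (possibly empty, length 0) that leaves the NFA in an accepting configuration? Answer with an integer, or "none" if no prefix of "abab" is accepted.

1

Start in {P}.
Read 'a': {P} → {R}.
None of the earlier sets intersect F, but {R} does.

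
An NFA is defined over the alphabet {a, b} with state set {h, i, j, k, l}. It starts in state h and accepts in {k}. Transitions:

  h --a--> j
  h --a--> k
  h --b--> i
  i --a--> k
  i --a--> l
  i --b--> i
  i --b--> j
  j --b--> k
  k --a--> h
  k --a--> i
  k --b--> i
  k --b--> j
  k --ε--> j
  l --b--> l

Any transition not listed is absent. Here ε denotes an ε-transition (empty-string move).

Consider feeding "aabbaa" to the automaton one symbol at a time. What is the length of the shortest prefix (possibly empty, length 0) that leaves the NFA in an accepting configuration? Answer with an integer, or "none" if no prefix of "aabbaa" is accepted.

1

Start in {h}.
Read 'a': h→{j, k}; now {j, k}.
None of the earlier sets intersect F, but {j, k} does.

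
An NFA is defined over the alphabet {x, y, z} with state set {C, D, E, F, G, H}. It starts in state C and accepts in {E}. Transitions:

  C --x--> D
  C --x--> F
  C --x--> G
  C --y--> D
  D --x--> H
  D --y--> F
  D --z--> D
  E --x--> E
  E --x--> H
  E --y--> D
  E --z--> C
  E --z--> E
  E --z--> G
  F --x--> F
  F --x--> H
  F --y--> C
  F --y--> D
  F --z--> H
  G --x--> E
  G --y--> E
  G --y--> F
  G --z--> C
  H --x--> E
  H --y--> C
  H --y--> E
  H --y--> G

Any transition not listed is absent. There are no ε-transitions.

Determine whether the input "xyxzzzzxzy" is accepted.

Yes

Start in {C}.
Read 'x': C→{D, F, G}; now {D, F, G}.
Read 'y': D→{F}, F→{C, D}, G→{E, F}; now {C, D, E, F}.
Read 'x': C→{D, F, G}, D→{H}, E→{E, H}, F→{F, H}; now {D, E, F, G, H}.
Read 'z': D→{D}, E→{C, E, G}, F→{H}, G→{C}, H→∅; now {C, D, E, G, H}.
Read 'z': C→∅, D→{D}, E→{C, E, G}, G→{C}, H→∅; now {C, D, E, G}.
Read 'z': C→∅, D→{D}, E→{C, E, G}, G→{C}; now {C, D, E, G}.
Read 'z': C→∅, D→{D}, E→{C, E, G}, G→{C}; now {C, D, E, G}.
Read 'x': C→{D, F, G}, D→{H}, E→{E, H}, G→{E}; now {D, E, F, G, H}.
Read 'z': D→{D}, E→{C, E, G}, F→{H}, G→{C}, H→∅; now {C, D, E, G, H}.
Read 'y': C→{D}, D→{F}, E→{D}, G→{E, F}, H→{C, E, G}; now {C, D, E, F, G}.
The final set {C, D, E, F, G} contains the accepting state E.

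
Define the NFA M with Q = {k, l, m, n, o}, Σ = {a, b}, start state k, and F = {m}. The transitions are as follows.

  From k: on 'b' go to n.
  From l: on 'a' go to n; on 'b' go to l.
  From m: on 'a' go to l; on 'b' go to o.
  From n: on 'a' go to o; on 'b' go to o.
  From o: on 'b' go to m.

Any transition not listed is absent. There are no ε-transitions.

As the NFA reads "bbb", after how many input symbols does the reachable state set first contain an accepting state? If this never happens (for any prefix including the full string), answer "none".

3

Start in {k}.
Read 'b': {k} → {n}.
Read 'b': {n} → {o}.
Read 'b': {o} → {m}.
None of the earlier sets intersect F, but {m} does.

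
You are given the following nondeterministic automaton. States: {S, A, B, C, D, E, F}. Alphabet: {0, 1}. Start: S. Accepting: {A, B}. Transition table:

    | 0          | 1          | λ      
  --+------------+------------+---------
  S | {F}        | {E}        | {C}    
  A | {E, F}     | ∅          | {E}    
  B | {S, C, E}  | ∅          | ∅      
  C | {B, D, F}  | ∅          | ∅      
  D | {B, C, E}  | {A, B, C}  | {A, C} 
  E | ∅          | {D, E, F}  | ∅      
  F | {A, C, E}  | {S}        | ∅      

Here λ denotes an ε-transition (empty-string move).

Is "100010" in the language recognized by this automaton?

No

Start: ε-closure({S}) = {S, C}.
Read '1': S→{E}, C→∅; now {E}.
Read '0': E→∅; now ∅.
The set is empty and remains empty for the remaining 4 symbols.
The final set ∅ contains no accepting state.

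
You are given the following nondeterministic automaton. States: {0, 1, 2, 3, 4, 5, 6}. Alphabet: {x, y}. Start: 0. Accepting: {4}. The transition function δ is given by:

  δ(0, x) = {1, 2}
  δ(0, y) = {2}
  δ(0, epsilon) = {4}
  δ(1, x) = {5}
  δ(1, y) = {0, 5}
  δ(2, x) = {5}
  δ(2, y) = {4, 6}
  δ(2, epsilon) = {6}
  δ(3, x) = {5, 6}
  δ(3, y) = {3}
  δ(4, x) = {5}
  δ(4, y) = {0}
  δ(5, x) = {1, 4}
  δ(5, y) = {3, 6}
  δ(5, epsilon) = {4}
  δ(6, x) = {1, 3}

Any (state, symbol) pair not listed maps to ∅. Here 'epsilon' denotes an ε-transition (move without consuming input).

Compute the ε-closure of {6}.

{6}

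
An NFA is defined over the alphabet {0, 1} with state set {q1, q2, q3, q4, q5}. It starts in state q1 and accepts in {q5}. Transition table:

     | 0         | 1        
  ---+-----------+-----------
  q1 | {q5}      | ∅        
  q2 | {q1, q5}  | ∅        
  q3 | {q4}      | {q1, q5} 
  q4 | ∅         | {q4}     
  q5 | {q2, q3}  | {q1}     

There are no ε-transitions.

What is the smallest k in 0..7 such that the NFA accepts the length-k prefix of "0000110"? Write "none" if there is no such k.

Start in {q1}.
Read '0': q1→{q5}; now {q5}.
None of the earlier sets intersect F, but {q5} does.

1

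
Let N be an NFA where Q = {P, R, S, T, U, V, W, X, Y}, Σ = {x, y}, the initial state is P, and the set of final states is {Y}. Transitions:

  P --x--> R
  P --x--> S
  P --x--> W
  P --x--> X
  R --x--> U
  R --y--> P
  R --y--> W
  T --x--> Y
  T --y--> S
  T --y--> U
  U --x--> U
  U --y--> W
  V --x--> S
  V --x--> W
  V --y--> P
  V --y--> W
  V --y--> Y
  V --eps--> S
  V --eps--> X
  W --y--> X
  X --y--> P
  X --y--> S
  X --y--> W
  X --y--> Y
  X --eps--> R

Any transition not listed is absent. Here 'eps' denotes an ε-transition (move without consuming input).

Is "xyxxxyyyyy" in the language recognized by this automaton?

Yes

Start in {P}.
Read 'x': P→{R, S, W, X}; now {R, S, W, X}.
Read 'y': R→{P, W}, S→∅, W→{X}, X→{P, S, W, Y}; union {P, S, W, X, Y}; ε-closure = {P, R, S, W, X, Y}.
Read 'x': P→{R, S, W, X}, R→{U}, S→∅, W→∅, X→∅, Y→∅; now {R, S, U, W, X}.
Read 'x': R→{U}, S→∅, U→{U}, W→∅, X→∅; now {U}.
Read 'x': U→{U}; now {U}.
Read 'y': U→{W}; now {W}.
Read 'y': W→{X}; union {X}; ε-closure = {R, X}.
Read 'y': R→{P, W}, X→{P, S, W, Y}; now {P, S, W, Y}.
Read 'y': P→∅, S→∅, W→{X}, Y→∅; union {X}; ε-closure = {R, X}.
Read 'y': R→{P, W}, X→{P, S, W, Y}; now {P, S, W, Y}.
The final set {P, S, W, Y} contains the accepting state Y.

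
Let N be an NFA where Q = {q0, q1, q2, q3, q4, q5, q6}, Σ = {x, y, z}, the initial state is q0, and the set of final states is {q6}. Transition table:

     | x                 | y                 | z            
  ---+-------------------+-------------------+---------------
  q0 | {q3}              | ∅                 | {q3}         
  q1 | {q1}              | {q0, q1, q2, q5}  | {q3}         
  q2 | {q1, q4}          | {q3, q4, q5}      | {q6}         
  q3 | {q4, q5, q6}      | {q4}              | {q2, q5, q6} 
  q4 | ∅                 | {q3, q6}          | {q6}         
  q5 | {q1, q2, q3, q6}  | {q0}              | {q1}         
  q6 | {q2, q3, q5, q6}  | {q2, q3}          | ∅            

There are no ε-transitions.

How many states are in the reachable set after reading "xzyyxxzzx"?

6

Start in {q0}.
Read 'x': q0→{q3}; now {q3}.
Read 'z': q3→{q2, q5, q6}; now {q2, q5, q6}.
Read 'y': q2→{q3, q4, q5}, q5→{q0}, q6→{q2, q3}; now {q0, q2, q3, q4, q5}.
Read 'y': q0→∅, q2→{q3, q4, q5}, q3→{q4}, q4→{q3, q6}, q5→{q0}; now {q0, q3, q4, q5, q6}.
Read 'x': q0→{q3}, q3→{q4, q5, q6}, q4→∅, q5→{q1, q2, q3, q6}, q6→{q2, q3, q5, q6}; now {q1, q2, q3, q4, q5, q6}.
Read 'x': q1→{q1}, q2→{q1, q4}, q3→{q4, q5, q6}, q4→∅, q5→{q1, q2, q3, q6}, q6→{q2, q3, q5, q6}; now {q1, q2, q3, q4, q5, q6}.
Read 'z': q1→{q3}, q2→{q6}, q3→{q2, q5, q6}, q4→{q6}, q5→{q1}, q6→∅; now {q1, q2, q3, q5, q6}.
Read 'z': q1→{q3}, q2→{q6}, q3→{q2, q5, q6}, q5→{q1}, q6→∅; now {q1, q2, q3, q5, q6}.
Read 'x': q1→{q1}, q2→{q1, q4}, q3→{q4, q5, q6}, q5→{q1, q2, q3, q6}, q6→{q2, q3, q5, q6}; now {q1, q2, q3, q4, q5, q6}.
That set has 6 states.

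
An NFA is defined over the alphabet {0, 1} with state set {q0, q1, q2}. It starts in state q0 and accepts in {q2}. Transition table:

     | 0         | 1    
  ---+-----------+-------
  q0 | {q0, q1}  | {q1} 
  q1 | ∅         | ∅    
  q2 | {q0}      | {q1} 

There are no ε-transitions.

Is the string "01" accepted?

No

Start in {q0}.
Read '0': q0→{q0, q1}; now {q0, q1}.
Read '1': q0→{q1}, q1→∅; now {q1}.
The final set {q1} contains no accepting state.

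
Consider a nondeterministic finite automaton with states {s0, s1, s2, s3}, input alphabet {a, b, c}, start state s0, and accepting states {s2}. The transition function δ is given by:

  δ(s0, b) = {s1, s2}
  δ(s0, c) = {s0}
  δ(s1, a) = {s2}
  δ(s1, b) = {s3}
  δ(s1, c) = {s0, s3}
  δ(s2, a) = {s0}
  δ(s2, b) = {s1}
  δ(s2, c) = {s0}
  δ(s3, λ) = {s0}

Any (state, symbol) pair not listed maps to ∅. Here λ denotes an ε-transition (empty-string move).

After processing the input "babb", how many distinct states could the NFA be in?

3

Start in {s0}.
Read 'b': {s0} → {s1, s2}.
Read 'a': {s1, s2} → {s0, s2}.
Read 'b': {s0, s2} → {s1, s2}.
Read 'b': {s1, s2} → {s0, s1, s3}.
That set has 3 states.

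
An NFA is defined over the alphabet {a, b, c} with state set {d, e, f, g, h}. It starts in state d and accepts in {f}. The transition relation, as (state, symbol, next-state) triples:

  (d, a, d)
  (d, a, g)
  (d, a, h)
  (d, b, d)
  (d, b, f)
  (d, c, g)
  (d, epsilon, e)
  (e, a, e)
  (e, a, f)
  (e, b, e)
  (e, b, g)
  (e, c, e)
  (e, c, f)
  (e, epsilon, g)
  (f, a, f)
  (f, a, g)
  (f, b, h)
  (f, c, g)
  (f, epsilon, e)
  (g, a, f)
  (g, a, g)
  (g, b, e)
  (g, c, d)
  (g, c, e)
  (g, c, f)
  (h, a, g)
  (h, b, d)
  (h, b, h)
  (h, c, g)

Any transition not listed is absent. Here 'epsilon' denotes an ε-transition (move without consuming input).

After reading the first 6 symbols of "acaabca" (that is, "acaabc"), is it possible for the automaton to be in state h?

No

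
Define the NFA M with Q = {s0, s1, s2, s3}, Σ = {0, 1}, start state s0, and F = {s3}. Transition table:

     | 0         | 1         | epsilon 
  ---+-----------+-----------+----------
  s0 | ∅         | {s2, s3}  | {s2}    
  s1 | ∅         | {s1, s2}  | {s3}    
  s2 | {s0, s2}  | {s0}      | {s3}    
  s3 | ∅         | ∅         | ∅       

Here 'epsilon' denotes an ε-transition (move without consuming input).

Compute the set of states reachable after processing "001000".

{s0, s2, s3}

Start: ε-closure({s0}) = {s0, s2, s3}.
Read '0': s0→∅, s2→{s0, s2}, s3→∅; union {s0, s2}; ε-closure = {s0, s2, s3}.
Read '0': s0→∅, s2→{s0, s2}, s3→∅; union {s0, s2}; ε-closure = {s0, s2, s3}.
Read '1': s0→{s2, s3}, s2→{s0}, s3→∅; now {s0, s2, s3}.
Read '0': s0→∅, s2→{s0, s2}, s3→∅; union {s0, s2}; ε-closure = {s0, s2, s3}.
Read '0': s0→∅, s2→{s0, s2}, s3→∅; union {s0, s2}; ε-closure = {s0, s2, s3}.
Read '0': s0→∅, s2→{s0, s2}, s3→∅; union {s0, s2}; ε-closure = {s0, s2, s3}.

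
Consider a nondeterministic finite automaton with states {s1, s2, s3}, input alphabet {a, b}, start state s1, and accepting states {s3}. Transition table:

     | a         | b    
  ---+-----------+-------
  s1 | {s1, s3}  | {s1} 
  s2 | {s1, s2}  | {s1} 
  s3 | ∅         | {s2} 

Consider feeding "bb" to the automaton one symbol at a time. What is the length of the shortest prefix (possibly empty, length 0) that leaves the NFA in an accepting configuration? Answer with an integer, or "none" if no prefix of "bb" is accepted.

none

Start in {s1}.
Read 'b': s1→{s1}; now {s1}.
Read 'b': s1→{s1}; now {s1}.
No reachable set along the way intersects F.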